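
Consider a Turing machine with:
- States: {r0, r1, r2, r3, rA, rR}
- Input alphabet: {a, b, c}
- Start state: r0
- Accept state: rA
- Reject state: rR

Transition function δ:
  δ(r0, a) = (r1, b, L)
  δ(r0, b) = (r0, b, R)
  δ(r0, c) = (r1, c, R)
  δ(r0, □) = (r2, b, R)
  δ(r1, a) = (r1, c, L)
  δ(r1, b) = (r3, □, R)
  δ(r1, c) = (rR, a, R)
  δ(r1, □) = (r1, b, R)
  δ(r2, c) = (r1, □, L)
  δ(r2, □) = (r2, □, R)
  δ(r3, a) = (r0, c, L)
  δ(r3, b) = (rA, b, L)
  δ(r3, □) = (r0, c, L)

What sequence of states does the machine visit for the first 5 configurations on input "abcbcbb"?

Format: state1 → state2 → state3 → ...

Execution trace:
Initial: [r0]abcbcbb
Step 1: δ(r0, a) = (r1, b, L) → [r1]□bbcbcbb
Step 2: δ(r1, □) = (r1, b, R) → b[r1]bbcbcbb
Step 3: δ(r1, b) = (r3, □, R) → b□[r3]bcbcbb
Step 4: δ(r3, b) = (rA, b, L) → b[rA]□bcbcbb

The machine reaches the accept state rA and halts.

State sequence: r0 → r1 → r1 → r3 → rA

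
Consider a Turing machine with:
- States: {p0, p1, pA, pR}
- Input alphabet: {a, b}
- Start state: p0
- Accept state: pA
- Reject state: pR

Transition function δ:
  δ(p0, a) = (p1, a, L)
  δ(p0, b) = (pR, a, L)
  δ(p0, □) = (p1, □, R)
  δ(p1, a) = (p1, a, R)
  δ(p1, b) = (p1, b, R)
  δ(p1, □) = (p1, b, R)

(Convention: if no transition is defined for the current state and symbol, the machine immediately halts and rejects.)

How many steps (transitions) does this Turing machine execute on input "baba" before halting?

Execution trace:
Initial: [p0]baba
Step 1: δ(p0, b) = (pR, a, L) → [pR]□aaba

The machine reaches the reject state pR and halts.

The machine executed 1 step before halting.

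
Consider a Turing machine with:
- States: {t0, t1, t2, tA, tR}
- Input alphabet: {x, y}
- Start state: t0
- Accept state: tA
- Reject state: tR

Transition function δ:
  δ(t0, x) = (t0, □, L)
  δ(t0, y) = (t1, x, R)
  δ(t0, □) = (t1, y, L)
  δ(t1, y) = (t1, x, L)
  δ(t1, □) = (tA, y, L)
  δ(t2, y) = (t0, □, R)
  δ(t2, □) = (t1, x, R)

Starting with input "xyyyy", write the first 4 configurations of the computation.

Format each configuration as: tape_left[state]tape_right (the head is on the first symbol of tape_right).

Transitions applied:
Step 1: δ(t0, x) = (t0, □, L)
Step 2: δ(t0, □) = (t1, y, L)
Step 3: δ(t1, □) = (tA, y, L)

The first 4 configurations are:
[t0]xyyyy ⊢ [t0]□□yyyy ⊢ [t1]□y□yyyy ⊢ [tA]□yy□yyyy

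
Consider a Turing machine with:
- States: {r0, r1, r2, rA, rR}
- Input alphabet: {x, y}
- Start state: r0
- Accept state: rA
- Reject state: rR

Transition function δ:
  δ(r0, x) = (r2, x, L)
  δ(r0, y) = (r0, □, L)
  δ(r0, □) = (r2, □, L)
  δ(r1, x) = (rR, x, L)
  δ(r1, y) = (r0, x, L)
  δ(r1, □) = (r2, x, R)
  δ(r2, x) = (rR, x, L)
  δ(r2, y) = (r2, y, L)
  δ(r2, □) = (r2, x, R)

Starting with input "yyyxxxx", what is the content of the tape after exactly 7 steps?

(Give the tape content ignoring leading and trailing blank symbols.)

Execution trace:
Initial: [r0]yyyxxxx
Step 1: δ(r0, y) = (r0, □, L) → [r0]□□yyxxxx
Step 2: δ(r0, □) = (r2, □, L) → [r2]□□□yyxxxx
Step 3: δ(r2, □) = (r2, x, R) → x[r2]□□yyxxxx
Step 4: δ(r2, □) = (r2, x, R) → xx[r2]□yyxxxx
Step 5: δ(r2, □) = (r2, x, R) → xxx[r2]yyxxxx
Step 6: δ(r2, y) = (r2, y, L) → xx[r2]xyyxxxx
Step 7: δ(r2, x) = (rR, x, L) → x[rR]xxyyxxxx

The machine reaches the reject state rR and halts.

After 7 steps, the tape (ignoring leading/trailing blanks) is: xxxyyxxxx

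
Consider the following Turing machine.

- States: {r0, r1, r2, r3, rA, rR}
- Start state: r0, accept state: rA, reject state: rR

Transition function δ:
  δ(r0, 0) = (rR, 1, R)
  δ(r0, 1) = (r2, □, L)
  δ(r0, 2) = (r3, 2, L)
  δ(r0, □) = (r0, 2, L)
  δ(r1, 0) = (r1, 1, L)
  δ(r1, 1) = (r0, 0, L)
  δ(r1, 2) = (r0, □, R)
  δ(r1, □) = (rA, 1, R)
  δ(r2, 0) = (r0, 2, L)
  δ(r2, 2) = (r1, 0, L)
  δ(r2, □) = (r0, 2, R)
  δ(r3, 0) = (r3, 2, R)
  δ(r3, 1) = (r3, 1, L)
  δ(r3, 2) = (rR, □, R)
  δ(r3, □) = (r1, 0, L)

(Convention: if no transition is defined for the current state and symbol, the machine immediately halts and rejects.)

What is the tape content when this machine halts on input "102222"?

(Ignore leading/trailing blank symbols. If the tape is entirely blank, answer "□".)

Execution trace:
Initial: [r0]102222
Step 1: δ(r0, 1) = (r2, □, L) → [r2]□□02222
Step 2: δ(r2, □) = (r0, 2, R) → 2[r0]□02222
Step 3: δ(r0, □) = (r0, 2, L) → [r0]2202222
Step 4: δ(r0, 2) = (r3, 2, L) → [r3]□2202222
Step 5: δ(r3, □) = (r1, 0, L) → [r1]□02202222
Step 6: δ(r1, □) = (rA, 1, R) → 1[rA]02202222

The machine reaches the accept state rA and halts.

Final tape (ignoring leading/trailing blanks): 102202222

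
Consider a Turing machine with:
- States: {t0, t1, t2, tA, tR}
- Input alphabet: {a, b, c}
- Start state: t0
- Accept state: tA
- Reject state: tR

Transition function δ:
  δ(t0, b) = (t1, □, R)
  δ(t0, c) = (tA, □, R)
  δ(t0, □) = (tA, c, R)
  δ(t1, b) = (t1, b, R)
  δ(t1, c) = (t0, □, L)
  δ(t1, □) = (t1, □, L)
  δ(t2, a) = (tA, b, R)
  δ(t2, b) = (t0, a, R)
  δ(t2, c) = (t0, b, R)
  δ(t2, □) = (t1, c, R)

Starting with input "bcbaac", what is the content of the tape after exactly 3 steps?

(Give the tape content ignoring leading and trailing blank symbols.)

Execution trace:
Initial: [t0]bcbaac
Step 1: δ(t0, b) = (t1, □, R) → □[t1]cbaac
Step 2: δ(t1, c) = (t0, □, L) → [t0]□□baac
Step 3: δ(t0, □) = (tA, c, R) → c[tA]□baac

The machine reaches the accept state tA and halts.

After 3 steps, the tape (ignoring leading/trailing blanks) is: c□baac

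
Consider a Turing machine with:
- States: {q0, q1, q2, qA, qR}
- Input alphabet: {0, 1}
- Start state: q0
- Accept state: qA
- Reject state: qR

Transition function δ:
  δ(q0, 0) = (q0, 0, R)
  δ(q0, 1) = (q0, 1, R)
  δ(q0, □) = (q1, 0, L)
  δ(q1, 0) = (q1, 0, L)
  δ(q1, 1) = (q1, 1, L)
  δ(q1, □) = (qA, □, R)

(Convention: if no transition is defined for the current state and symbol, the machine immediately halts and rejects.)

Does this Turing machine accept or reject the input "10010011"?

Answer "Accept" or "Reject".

Execution trace:
Initial: [q0]10010011
Step 1: δ(q0, 1) = (q0, 1, R) → 1[q0]0010011
Step 2: δ(q0, 0) = (q0, 0, R) → 10[q0]010011
Step 3: δ(q0, 0) = (q0, 0, R) → 100[q0]10011
Step 4: δ(q0, 1) = (q0, 1, R) → 1001[q0]0011
Step 5: δ(q0, 0) = (q0, 0, R) → 10010[q0]011
Step 6: δ(q0, 0) = (q0, 0, R) → 100100[q0]11
Step 7: δ(q0, 1) = (q0, 1, R) → 1001001[q0]1
Step 8: δ(q0, 1) = (q0, 1, R) → 10010011[q0]□
Step 9: δ(q0, □) = (q1, 0, L) → 1001001[q1]10
Step 10: δ(q1, 1) = (q1, 1, L) → 100100[q1]110
Step 11: δ(q1, 1) = (q1, 1, L) → 10010[q1]0110
Step 12: δ(q1, 0) = (q1, 0, L) → 1001[q1]00110
Step 13: δ(q1, 0) = (q1, 0, L) → 100[q1]100110
Step 14: δ(q1, 1) = (q1, 1, L) → 10[q1]0100110
Step 15: δ(q1, 0) = (q1, 0, L) → 1[q1]00100110
Step 16: δ(q1, 0) = (q1, 0, L) → [q1]100100110
Step 17: δ(q1, 1) = (q1, 1, L) → [q1]□100100110
Step 18: δ(q1, □) = (qA, □, R) → □[qA]100100110

The machine reaches the accept state qA and halts.

Answer: Accept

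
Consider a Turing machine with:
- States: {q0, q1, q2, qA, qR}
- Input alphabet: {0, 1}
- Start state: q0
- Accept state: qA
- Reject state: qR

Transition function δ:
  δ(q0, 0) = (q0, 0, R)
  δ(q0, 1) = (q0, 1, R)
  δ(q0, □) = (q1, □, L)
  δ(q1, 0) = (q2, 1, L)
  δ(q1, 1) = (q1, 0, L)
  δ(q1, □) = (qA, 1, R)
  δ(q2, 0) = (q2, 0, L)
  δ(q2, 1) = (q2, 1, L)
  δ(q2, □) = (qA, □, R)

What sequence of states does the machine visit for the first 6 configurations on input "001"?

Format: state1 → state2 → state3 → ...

Execution trace:
Initial: [q0]001
Step 1: δ(q0, 0) = (q0, 0, R) → 0[q0]01
Step 2: δ(q0, 0) = (q0, 0, R) → 00[q0]1
Step 3: δ(q0, 1) = (q0, 1, R) → 001[q0]□
Step 4: δ(q0, □) = (q1, □, L) → 00[q1]1□
Step 5: δ(q1, 1) = (q1, 0, L) → 0[q1]00□

State sequence: q0 → q0 → q0 → q0 → q1 → q1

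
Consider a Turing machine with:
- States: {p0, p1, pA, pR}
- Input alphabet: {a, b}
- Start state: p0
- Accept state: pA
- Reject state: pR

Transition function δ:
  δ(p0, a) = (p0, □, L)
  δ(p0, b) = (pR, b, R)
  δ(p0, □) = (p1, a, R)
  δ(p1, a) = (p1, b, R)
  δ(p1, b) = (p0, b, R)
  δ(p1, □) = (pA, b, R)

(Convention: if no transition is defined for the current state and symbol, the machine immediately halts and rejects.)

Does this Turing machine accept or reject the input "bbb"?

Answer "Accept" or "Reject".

Execution trace:
Initial: [p0]bbb
Step 1: δ(p0, b) = (pR, b, R) → b[pR]bb

The machine reaches the reject state pR and halts.

Answer: Reject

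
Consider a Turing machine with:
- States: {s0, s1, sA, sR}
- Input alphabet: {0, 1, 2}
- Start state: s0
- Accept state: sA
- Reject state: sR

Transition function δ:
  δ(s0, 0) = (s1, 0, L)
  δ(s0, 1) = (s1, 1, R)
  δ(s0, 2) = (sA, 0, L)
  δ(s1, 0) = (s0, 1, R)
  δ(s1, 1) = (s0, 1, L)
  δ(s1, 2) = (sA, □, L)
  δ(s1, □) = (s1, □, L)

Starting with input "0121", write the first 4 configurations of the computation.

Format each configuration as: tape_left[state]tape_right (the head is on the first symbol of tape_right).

Transitions applied:
Step 1: δ(s0, 0) = (s1, 0, L)
Step 2: δ(s1, □) = (s1, □, L)
Step 3: δ(s1, □) = (s1, □, L)

The first 4 configurations are:
[s0]0121 ⊢ [s1]□0121 ⊢ [s1]□□0121 ⊢ [s1]□□□0121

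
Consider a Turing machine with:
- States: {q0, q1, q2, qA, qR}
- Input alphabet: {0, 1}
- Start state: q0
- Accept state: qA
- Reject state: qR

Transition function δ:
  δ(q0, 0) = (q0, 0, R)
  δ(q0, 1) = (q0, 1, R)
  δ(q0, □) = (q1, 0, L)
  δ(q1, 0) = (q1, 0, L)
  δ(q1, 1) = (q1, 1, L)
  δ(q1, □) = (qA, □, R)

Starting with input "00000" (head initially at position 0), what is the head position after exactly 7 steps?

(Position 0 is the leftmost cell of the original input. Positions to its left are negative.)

Execution trace (head position shown):
Step 0: [q0]00000  (head at position 0)
Step 1: move right → 0[q0]0000  (head at position 1)
Step 2: move right → 00[q0]000  (head at position 2)
Step 3: move right → 000[q0]00  (head at position 3)
Step 4: move right → 0000[q0]0  (head at position 4)
Step 5: move right → 00000[q0]□  (head at position 5)
Step 6: move left → 0000[q1]00  (head at position 4)
Step 7: move left → 000[q1]000  (head at position 3)

After 7 steps, the head is at position 3.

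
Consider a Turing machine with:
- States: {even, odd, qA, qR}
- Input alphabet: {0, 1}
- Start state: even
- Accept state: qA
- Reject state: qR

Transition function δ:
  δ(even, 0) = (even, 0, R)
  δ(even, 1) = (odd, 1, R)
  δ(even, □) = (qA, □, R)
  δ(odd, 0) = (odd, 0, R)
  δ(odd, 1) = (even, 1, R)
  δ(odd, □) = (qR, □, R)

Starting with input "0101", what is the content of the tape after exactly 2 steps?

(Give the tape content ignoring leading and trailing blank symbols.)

Execution trace:
Initial: [even]0101
Step 1: δ(even, 0) = (even, 0, R) → 0[even]101
Step 2: δ(even, 1) = (odd, 1, R) → 01[odd]01

After 2 steps, the tape (ignoring leading/trailing blanks) is: 0101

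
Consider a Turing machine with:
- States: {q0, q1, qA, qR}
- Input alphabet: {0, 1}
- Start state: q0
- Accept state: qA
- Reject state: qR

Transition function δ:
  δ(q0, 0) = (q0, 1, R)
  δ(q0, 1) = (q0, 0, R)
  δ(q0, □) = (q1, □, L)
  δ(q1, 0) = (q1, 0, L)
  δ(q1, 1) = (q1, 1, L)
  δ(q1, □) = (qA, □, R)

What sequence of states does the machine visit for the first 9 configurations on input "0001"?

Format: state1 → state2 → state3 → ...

Execution trace:
Initial: [q0]0001
Step 1: δ(q0, 0) = (q0, 1, R) → 1[q0]001
Step 2: δ(q0, 0) = (q0, 1, R) → 11[q0]01
Step 3: δ(q0, 0) = (q0, 1, R) → 111[q0]1
Step 4: δ(q0, 1) = (q0, 0, R) → 1110[q0]□
Step 5: δ(q0, □) = (q1, □, L) → 111[q1]0□
Step 6: δ(q1, 0) = (q1, 0, L) → 11[q1]10□
Step 7: δ(q1, 1) = (q1, 1, L) → 1[q1]110□
Step 8: δ(q1, 1) = (q1, 1, L) → [q1]1110□

State sequence: q0 → q0 → q0 → q0 → q0 → q1 → q1 → q1 → q1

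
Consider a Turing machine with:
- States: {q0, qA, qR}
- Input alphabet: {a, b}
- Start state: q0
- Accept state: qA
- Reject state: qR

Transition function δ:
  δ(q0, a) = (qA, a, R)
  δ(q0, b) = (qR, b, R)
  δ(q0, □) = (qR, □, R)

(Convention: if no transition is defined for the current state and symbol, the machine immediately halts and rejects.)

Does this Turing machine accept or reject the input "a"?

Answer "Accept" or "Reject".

Execution trace:
Initial: [q0]a
Step 1: δ(q0, a) = (qA, a, R) → a[qA]□

The machine reaches the accept state qA and halts.

Answer: Accept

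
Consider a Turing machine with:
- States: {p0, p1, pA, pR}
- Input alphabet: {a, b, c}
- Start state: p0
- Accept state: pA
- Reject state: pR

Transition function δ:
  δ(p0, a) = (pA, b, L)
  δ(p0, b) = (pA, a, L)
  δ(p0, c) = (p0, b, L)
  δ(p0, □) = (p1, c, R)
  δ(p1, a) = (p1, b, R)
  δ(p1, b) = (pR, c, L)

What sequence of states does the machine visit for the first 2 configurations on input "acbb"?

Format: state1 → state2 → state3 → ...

Execution trace:
Initial: [p0]acbb
Step 1: δ(p0, a) = (pA, b, L) → [pA]□bcbb

The machine reaches the accept state pA and halts.

State sequence: p0 → pA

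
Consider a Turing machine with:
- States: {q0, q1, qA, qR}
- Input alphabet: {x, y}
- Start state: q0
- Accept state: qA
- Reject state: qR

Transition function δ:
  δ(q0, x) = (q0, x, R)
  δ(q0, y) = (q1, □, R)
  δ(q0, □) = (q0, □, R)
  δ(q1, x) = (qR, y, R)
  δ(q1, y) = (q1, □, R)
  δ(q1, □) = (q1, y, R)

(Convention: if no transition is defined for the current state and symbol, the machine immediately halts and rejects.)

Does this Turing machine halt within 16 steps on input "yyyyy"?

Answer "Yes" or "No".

Execution trace:
Initial: [q0]yyyyy
Step 1: δ(q0, y) = (q1, □, R) → □[q1]yyyy
Step 2: δ(q1, y) = (q1, □, R) → □□[q1]yyy
Step 3: δ(q1, y) = (q1, □, R) → □□□[q1]yy
Step 4: δ(q1, y) = (q1, □, R) → □□□□[q1]y
Step 5: δ(q1, y) = (q1, □, R) → □□□□□[q1]□
Step 6: δ(q1, □) = (q1, y, R) → □□□□□y[q1]□
Step 7: δ(q1, □) = (q1, y, R) → □□□□□yy[q1]□
Step 8: δ(q1, □) = (q1, y, R) → □□□□□yyy[q1]□
Step 9: δ(q1, □) = (q1, y, R) → □□□□□yyyy[q1]□
Step 10: δ(q1, □) = (q1, y, R) → □□□□□yyyyy[q1]□
Step 11: δ(q1, □) = (q1, y, R) → □□□□□yyyyyy[q1]□
Step 12: δ(q1, □) = (q1, y, R) → □□□□□yyyyyyy[q1]□
Step 13: δ(q1, □) = (q1, y, R) → □□□□□yyyyyyyy[q1]□
Step 14: δ(q1, □) = (q1, y, R) → □□□□□yyyyyyyyy[q1]□
Step 15: δ(q1, □) = (q1, y, R) → □□□□□yyyyyyyyyy[q1]□
Step 16: δ(q1, □) = (q1, y, R) → □□□□□yyyyyyyyyyy[q1]□

The machine has not reached a halting state after 16 steps.
The machine did not halt within the 16-step bound.

Answer: No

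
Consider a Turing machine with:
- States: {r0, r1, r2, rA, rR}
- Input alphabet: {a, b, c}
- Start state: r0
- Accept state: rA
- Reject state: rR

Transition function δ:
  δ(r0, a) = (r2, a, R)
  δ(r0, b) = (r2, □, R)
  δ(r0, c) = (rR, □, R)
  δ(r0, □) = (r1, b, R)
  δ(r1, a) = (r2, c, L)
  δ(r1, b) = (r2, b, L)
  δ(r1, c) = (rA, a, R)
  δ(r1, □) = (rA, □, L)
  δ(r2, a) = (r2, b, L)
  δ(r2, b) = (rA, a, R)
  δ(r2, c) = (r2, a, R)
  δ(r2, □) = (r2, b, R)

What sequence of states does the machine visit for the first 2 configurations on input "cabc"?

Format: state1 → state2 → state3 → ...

Execution trace:
Initial: [r0]cabc
Step 1: δ(r0, c) = (rR, □, R) → □[rR]abc

The machine reaches the reject state rR and halts.

State sequence: r0 → rR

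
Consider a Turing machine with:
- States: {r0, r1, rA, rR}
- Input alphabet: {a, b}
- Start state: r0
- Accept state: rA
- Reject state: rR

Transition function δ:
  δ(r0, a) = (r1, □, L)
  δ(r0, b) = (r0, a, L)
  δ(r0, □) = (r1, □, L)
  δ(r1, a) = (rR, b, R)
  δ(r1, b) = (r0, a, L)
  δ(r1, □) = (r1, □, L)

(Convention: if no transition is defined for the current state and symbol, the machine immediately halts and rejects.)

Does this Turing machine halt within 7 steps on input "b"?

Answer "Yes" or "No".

Execution trace:
Initial: [r0]b
Step 1: δ(r0, b) = (r0, a, L) → [r0]□a
Step 2: δ(r0, □) = (r1, □, L) → [r1]□□a
Step 3: δ(r1, □) = (r1, □, L) → [r1]□□□a
Step 4: δ(r1, □) = (r1, □, L) → [r1]□□□□a
Step 5: δ(r1, □) = (r1, □, L) → [r1]□□□□□a
Step 6: δ(r1, □) = (r1, □, L) → [r1]□□□□□□a
Step 7: δ(r1, □) = (r1, □, L) → [r1]□□□□□□□a

The machine has not reached a halting state after 7 steps.
The machine did not halt within the 7-step bound.

Answer: No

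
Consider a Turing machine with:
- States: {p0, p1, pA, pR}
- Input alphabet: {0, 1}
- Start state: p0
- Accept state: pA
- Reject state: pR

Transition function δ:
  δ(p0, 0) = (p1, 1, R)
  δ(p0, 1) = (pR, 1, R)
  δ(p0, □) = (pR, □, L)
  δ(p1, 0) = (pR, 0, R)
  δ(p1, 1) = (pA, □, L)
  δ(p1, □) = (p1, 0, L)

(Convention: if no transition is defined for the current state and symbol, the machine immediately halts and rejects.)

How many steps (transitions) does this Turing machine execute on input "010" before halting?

Execution trace:
Initial: [p0]010
Step 1: δ(p0, 0) = (p1, 1, R) → 1[p1]10
Step 2: δ(p1, 1) = (pA, □, L) → [pA]1□0

The machine reaches the accept state pA and halts.

The machine executed 2 steps before halting.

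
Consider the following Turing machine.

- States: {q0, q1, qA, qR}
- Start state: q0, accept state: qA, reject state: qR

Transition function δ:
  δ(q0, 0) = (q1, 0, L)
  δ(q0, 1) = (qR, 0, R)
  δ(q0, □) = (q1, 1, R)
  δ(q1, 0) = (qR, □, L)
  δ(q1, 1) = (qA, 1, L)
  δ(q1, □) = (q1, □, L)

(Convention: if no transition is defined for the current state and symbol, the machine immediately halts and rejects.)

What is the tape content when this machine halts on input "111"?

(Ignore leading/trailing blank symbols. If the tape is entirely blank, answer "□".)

Execution trace:
Initial: [q0]111
Step 1: δ(q0, 1) = (qR, 0, R) → 0[qR]11

The machine reaches the reject state qR and halts.

Final tape (ignoring leading/trailing blanks): 011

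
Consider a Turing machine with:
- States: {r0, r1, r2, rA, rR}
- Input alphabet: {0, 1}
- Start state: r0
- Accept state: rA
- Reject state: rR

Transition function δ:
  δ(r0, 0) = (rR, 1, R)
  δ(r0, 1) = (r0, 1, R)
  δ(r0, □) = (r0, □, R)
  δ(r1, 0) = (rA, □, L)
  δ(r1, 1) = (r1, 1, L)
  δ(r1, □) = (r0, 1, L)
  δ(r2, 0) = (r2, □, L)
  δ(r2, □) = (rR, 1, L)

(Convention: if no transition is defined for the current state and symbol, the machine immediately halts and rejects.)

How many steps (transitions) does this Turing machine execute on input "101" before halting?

Execution trace:
Initial: [r0]101
Step 1: δ(r0, 1) = (r0, 1, R) → 1[r0]01
Step 2: δ(r0, 0) = (rR, 1, R) → 11[rR]1

The machine reaches the reject state rR and halts.

The machine executed 2 steps before halting.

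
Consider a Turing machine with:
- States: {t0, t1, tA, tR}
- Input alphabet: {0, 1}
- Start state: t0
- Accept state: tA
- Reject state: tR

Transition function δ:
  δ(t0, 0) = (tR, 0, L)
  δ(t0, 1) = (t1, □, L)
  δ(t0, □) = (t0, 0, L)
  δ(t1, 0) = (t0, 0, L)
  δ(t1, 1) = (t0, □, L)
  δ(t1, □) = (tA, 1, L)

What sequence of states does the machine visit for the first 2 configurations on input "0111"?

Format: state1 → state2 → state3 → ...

Execution trace:
Initial: [t0]0111
Step 1: δ(t0, 0) = (tR, 0, L) → [tR]□0111

The machine reaches the reject state tR and halts.

State sequence: t0 → tR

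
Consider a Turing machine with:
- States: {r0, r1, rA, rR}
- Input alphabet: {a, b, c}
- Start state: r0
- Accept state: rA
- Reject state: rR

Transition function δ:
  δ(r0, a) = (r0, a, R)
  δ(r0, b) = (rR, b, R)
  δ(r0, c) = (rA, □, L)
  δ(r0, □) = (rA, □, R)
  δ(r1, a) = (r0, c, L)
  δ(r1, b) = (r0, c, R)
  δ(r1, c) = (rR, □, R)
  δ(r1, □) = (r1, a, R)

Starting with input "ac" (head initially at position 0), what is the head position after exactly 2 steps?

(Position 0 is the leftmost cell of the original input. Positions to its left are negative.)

Execution trace (head position shown):
Step 0: [r0]ac  (head at position 0)
Step 1: move right → a[r0]c  (head at position 1)
Step 2: move left → [rA]a□  (head at position 0)

After 2 steps, the head is at position 0.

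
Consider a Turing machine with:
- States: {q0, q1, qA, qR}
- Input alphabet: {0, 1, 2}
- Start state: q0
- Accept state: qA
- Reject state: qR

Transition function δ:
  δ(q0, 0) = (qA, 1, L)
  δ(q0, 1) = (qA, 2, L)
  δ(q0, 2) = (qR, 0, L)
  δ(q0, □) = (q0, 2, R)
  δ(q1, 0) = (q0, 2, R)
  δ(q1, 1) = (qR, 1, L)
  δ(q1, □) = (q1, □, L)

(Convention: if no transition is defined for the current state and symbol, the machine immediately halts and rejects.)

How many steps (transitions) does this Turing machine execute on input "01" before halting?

Execution trace:
Initial: [q0]01
Step 1: δ(q0, 0) = (qA, 1, L) → [qA]□11

The machine reaches the accept state qA and halts.

The machine executed 1 step before halting.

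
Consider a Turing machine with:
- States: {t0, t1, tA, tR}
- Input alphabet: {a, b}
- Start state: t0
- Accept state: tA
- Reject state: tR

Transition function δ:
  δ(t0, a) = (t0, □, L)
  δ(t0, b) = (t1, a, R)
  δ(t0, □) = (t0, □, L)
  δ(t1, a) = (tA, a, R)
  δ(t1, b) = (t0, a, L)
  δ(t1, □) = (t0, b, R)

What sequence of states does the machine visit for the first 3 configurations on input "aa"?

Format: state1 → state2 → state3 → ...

Execution trace:
Initial: [t0]aa
Step 1: δ(t0, a) = (t0, □, L) → [t0]□□a
Step 2: δ(t0, □) = (t0, □, L) → [t0]□□□a

State sequence: t0 → t0 → t0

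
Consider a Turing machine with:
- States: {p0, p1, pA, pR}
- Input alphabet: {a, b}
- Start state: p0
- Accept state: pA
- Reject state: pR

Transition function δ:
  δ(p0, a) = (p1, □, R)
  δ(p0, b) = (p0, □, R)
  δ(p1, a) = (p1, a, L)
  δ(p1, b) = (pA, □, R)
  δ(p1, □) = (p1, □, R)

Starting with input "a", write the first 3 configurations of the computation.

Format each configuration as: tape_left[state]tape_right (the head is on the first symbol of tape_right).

Transitions applied:
Step 1: δ(p0, a) = (p1, □, R)
Step 2: δ(p1, □) = (p1, □, R)

The first 3 configurations are:
[p0]a ⊢ □[p1]□ ⊢ □□[p1]□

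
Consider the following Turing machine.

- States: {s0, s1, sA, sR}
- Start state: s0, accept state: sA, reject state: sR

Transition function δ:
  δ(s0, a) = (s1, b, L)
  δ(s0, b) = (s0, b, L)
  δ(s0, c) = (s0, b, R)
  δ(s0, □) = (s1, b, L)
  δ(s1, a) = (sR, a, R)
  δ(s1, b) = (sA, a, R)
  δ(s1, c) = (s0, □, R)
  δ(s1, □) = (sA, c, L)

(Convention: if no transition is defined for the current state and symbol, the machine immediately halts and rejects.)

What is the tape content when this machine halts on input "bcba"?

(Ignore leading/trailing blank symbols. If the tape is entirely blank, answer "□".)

Execution trace:
Initial: [s0]bcba
Step 1: δ(s0, b) = (s0, b, L) → [s0]□bcba
Step 2: δ(s0, □) = (s1, b, L) → [s1]□bbcba
Step 3: δ(s1, □) = (sA, c, L) → [sA]□cbbcba

The machine reaches the accept state sA and halts.

Final tape (ignoring leading/trailing blanks): cbbcba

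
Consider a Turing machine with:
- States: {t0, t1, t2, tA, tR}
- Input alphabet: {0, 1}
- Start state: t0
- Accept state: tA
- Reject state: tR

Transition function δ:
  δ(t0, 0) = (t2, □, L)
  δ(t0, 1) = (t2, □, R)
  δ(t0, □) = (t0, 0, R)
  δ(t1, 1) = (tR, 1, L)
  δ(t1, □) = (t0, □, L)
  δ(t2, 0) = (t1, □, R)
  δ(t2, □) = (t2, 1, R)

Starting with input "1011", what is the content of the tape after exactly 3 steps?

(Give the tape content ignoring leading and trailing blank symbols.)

Execution trace:
Initial: [t0]1011
Step 1: δ(t0, 1) = (t2, □, R) → □[t2]011
Step 2: δ(t2, 0) = (t1, □, R) → □□[t1]11
Step 3: δ(t1, 1) = (tR, 1, L) → □[tR]□11

The machine reaches the reject state tR and halts.

After 3 steps, the tape (ignoring leading/trailing blanks) is: 11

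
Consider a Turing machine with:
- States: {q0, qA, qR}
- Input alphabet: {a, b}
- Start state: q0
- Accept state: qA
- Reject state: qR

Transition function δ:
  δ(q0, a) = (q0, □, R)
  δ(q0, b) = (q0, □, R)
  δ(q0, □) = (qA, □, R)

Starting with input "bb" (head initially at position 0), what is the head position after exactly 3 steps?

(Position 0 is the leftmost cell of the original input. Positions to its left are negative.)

Execution trace (head position shown):
Step 0: [q0]bb  (head at position 0)
Step 1: move right → □[q0]b  (head at position 1)
Step 2: move right → □□[q0]□  (head at position 2)
Step 3: move right → □□□[qA]□  (head at position 3)

After 3 steps, the head is at position 3.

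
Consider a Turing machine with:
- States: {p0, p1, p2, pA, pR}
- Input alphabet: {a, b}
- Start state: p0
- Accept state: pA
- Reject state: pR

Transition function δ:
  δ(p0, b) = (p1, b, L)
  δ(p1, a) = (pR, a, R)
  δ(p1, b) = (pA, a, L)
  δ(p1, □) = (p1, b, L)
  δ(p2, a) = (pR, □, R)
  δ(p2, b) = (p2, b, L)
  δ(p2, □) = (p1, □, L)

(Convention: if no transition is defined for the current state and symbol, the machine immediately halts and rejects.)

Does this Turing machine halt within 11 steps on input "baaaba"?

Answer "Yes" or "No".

Execution trace:
Initial: [p0]baaaba
Step 1: δ(p0, b) = (p1, b, L) → [p1]□baaaba
Step 2: δ(p1, □) = (p1, b, L) → [p1]□bbaaaba
Step 3: δ(p1, □) = (p1, b, L) → [p1]□bbbaaaba
Step 4: δ(p1, □) = (p1, b, L) → [p1]□bbbbaaaba
Step 5: δ(p1, □) = (p1, b, L) → [p1]□bbbbbaaaba
Step 6: δ(p1, □) = (p1, b, L) → [p1]□bbbbbbaaaba
Step 7: δ(p1, □) = (p1, b, L) → [p1]□bbbbbbbaaaba
Step 8: δ(p1, □) = (p1, b, L) → [p1]□bbbbbbbbaaaba
Step 9: δ(p1, □) = (p1, b, L) → [p1]□bbbbbbbbbaaaba
Step 10: δ(p1, □) = (p1, b, L) → [p1]□bbbbbbbbbbaaaba
Step 11: δ(p1, □) = (p1, b, L) → [p1]□bbbbbbbbbbbaaaba

The machine has not reached a halting state after 11 steps.
The machine did not halt within the 11-step bound.

Answer: No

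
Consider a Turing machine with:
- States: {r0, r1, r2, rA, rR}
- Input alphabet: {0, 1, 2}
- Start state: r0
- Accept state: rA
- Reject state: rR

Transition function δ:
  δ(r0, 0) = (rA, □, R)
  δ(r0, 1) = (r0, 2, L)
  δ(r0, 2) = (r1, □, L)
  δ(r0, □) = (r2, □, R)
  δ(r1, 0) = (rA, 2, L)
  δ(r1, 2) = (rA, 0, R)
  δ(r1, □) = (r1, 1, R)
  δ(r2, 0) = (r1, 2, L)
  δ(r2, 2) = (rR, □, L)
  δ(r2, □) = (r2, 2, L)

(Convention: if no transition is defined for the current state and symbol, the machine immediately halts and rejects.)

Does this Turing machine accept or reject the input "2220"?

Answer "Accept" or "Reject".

Execution trace:
Initial: [r0]2220
Step 1: δ(r0, 2) = (r1, □, L) → [r1]□□220
Step 2: δ(r1, □) = (r1, 1, R) → 1[r1]□220
Step 3: δ(r1, □) = (r1, 1, R) → 11[r1]220
Step 4: δ(r1, 2) = (rA, 0, R) → 110[rA]20

The machine reaches the accept state rA and halts.

Answer: Accept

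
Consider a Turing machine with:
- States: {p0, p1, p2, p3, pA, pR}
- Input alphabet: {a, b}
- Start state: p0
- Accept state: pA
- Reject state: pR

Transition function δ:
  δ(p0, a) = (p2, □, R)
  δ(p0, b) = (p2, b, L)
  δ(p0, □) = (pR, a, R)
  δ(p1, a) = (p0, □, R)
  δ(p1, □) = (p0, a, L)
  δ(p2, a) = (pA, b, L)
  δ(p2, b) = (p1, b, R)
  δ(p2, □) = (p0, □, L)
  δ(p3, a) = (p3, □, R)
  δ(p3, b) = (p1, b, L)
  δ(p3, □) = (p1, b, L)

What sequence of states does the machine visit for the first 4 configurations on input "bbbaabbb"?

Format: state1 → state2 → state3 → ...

Execution trace:
Initial: [p0]bbbaabbb
Step 1: δ(p0, b) = (p2, b, L) → [p2]□bbbaabbb
Step 2: δ(p2, □) = (p0, □, L) → [p0]□□bbbaabbb
Step 3: δ(p0, □) = (pR, a, R) → a[pR]□bbbaabbb

The machine reaches the reject state pR and halts.

State sequence: p0 → p2 → p0 → pR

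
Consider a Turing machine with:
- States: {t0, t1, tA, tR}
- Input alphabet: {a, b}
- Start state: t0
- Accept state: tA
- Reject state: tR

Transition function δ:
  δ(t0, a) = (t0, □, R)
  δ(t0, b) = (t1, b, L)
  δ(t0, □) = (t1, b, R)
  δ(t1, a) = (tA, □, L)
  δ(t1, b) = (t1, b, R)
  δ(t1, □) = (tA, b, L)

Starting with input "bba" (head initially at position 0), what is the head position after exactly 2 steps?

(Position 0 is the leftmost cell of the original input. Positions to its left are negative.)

Execution trace (head position shown):
Step 0: [t0]bba  (head at position 0)
Step 1: move left → [t1]□bba  (head at position -1)
Step 2: move left → [tA]□bbba  (head at position -2)

After 2 steps, the head is at position -2.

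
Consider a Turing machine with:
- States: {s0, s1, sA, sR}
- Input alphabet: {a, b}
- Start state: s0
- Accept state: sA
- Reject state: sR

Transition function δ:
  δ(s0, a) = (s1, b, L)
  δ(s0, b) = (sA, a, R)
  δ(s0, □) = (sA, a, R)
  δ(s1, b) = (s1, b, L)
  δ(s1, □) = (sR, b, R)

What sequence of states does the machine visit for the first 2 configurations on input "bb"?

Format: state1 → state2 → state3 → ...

Execution trace:
Initial: [s0]bb
Step 1: δ(s0, b) = (sA, a, R) → a[sA]b

The machine reaches the accept state sA and halts.

State sequence: s0 → sA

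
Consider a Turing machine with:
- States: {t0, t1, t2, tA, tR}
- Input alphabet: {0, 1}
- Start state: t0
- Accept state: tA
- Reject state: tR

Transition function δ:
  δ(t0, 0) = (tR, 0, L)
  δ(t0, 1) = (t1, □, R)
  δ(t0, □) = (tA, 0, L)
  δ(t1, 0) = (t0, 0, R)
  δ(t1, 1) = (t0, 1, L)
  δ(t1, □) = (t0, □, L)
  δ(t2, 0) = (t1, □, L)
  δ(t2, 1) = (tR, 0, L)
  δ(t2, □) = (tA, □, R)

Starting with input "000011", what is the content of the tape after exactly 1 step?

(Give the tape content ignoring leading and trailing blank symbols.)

Execution trace:
Initial: [t0]000011
Step 1: δ(t0, 0) = (tR, 0, L) → [tR]□000011

The machine reaches the reject state tR and halts.

After 1 step, the tape (ignoring leading/trailing blanks) is: 000011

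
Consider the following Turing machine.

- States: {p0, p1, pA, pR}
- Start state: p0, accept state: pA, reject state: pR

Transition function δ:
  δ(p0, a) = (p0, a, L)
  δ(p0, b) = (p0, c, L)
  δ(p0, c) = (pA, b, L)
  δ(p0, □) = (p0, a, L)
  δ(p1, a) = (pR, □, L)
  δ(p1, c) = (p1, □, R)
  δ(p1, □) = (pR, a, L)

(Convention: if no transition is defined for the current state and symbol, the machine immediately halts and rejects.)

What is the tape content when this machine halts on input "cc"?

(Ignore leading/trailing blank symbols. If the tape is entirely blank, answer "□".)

Execution trace:
Initial: [p0]cc
Step 1: δ(p0, c) = (pA, b, L) → [pA]□bc

The machine reaches the accept state pA and halts.

Final tape (ignoring leading/trailing blanks): bc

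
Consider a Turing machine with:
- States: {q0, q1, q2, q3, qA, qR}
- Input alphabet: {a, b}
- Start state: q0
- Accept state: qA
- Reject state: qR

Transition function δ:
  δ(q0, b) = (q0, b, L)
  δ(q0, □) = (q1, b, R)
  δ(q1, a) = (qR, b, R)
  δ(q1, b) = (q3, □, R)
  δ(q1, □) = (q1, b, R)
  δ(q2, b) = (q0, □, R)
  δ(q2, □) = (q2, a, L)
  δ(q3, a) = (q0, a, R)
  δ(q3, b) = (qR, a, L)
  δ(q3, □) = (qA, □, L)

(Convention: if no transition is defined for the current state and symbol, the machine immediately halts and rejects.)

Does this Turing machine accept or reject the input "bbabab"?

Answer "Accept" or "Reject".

Execution trace:
Initial: [q0]bbabab
Step 1: δ(q0, b) = (q0, b, L) → [q0]□bbabab
Step 2: δ(q0, □) = (q1, b, R) → b[q1]bbabab
Step 3: δ(q1, b) = (q3, □, R) → b□[q3]babab
Step 4: δ(q3, b) = (qR, a, L) → b[qR]□aabab

The machine reaches the reject state qR and halts.

Answer: Reject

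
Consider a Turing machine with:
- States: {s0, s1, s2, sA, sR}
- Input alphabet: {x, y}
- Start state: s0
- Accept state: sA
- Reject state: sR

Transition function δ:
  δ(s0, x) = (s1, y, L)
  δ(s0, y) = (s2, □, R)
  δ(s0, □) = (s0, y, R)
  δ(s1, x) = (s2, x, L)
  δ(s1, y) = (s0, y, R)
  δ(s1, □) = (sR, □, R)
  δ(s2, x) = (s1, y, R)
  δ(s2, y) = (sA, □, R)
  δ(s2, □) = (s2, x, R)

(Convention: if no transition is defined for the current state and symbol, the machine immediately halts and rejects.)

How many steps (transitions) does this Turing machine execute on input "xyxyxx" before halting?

Execution trace:
Initial: [s0]xyxyxx
Step 1: δ(s0, x) = (s1, y, L) → [s1]□yyxyxx
Step 2: δ(s1, □) = (sR, □, R) → □[sR]yyxyxx

The machine reaches the reject state sR and halts.

The machine executed 2 steps before halting.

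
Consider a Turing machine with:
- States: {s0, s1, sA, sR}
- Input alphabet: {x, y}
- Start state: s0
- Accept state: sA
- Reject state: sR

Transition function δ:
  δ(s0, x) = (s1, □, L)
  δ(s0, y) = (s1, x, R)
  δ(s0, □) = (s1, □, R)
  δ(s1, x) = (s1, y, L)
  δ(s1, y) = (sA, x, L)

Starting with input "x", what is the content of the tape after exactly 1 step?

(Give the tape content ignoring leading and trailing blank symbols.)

Execution trace:
Initial: [s0]x
Step 1: δ(s0, x) = (s1, □, L) → [s1]□□

No transition is defined for δ(s1, □). By convention the machine halts and rejects.

After 1 step, the tape (ignoring leading/trailing blanks) is: □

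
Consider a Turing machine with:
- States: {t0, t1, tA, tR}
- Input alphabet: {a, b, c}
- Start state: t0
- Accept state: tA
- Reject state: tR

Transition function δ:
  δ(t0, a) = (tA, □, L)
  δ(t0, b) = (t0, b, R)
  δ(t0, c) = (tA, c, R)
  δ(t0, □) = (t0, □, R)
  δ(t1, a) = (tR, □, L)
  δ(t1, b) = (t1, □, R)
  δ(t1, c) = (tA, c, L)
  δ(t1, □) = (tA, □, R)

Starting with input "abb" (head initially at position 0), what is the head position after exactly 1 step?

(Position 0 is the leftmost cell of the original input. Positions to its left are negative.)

Execution trace (head position shown):
Step 0: [t0]abb  (head at position 0)
Step 1: move left → [tA]□□bb  (head at position -1)

After 1 step, the head is at position -1.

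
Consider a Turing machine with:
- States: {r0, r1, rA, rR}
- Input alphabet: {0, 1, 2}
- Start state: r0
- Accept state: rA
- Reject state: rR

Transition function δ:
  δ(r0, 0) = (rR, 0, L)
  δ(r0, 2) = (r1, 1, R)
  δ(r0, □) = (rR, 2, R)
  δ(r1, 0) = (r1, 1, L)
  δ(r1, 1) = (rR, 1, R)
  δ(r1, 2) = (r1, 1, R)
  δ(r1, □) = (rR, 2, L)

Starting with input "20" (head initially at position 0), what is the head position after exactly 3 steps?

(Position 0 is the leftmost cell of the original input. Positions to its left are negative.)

Execution trace (head position shown):
Step 0: [r0]20  (head at position 0)
Step 1: move right → 1[r1]0  (head at position 1)
Step 2: move left → [r1]11  (head at position 0)
Step 3: move right → 1[rR]1  (head at position 1)

After 3 steps, the head is at position 1.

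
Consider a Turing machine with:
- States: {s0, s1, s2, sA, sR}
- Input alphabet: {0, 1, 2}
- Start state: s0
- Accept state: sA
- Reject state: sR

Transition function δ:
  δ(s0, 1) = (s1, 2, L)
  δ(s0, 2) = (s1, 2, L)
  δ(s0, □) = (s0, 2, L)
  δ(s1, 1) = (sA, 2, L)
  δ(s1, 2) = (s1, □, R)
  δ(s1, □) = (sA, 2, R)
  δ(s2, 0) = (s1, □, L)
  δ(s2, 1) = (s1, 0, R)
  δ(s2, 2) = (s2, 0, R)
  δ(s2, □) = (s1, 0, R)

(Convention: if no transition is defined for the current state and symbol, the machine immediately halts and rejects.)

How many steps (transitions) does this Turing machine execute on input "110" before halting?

Execution trace:
Initial: [s0]110
Step 1: δ(s0, 1) = (s1, 2, L) → [s1]□210
Step 2: δ(s1, □) = (sA, 2, R) → 2[sA]210

The machine reaches the accept state sA and halts.

The machine executed 2 steps before halting.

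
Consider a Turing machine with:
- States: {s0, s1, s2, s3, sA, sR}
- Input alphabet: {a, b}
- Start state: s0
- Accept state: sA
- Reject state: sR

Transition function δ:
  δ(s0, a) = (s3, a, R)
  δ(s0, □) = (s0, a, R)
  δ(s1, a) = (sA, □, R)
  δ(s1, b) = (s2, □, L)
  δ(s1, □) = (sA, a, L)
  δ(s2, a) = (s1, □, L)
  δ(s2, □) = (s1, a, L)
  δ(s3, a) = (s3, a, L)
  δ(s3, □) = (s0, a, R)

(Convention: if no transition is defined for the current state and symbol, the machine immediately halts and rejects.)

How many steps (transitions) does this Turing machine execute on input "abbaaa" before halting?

Execution trace:
Initial: [s0]abbaaa
Step 1: δ(s0, a) = (s3, a, R) → a[s3]bbaaa

No transition is defined for δ(s3, b). By convention the machine halts and rejects.

The machine executed 1 step before halting.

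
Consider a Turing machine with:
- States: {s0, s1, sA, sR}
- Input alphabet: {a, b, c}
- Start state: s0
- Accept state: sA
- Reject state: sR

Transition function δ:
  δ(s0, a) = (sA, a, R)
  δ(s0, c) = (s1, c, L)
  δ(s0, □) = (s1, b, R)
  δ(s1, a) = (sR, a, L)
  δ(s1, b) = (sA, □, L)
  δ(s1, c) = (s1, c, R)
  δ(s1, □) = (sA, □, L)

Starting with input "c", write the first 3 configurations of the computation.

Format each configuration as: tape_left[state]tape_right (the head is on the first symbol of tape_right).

Transitions applied:
Step 1: δ(s0, c) = (s1, c, L)
Step 2: δ(s1, □) = (sA, □, L)

The first 3 configurations are:
[s0]c ⊢ [s1]□c ⊢ [sA]□□c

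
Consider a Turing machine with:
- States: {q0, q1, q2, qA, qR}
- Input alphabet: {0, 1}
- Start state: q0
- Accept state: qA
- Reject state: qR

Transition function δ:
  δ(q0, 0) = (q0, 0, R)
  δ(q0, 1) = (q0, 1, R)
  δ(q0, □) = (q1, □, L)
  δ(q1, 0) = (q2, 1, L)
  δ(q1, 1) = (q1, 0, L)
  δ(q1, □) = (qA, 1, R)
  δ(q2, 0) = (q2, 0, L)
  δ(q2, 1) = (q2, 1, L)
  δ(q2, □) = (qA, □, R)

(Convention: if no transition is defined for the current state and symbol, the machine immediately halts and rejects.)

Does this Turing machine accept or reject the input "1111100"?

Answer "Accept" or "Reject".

Execution trace:
Initial: [q0]1111100
Step 1: δ(q0, 1) = (q0, 1, R) → 1[q0]111100
Step 2: δ(q0, 1) = (q0, 1, R) → 11[q0]11100
Step 3: δ(q0, 1) = (q0, 1, R) → 111[q0]1100
Step 4: δ(q0, 1) = (q0, 1, R) → 1111[q0]100
Step 5: δ(q0, 1) = (q0, 1, R) → 11111[q0]00
Step 6: δ(q0, 0) = (q0, 0, R) → 111110[q0]0
Step 7: δ(q0, 0) = (q0, 0, R) → 1111100[q0]□
Step 8: δ(q0, □) = (q1, □, L) → 111110[q1]0□
Step 9: δ(q1, 0) = (q2, 1, L) → 11111[q2]01□
Step 10: δ(q2, 0) = (q2, 0, L) → 1111[q2]101□
Step 11: δ(q2, 1) = (q2, 1, L) → 111[q2]1101□
Step 12: δ(q2, 1) = (q2, 1, L) → 11[q2]11101□
Step 13: δ(q2, 1) = (q2, 1, L) → 1[q2]111101□
Step 14: δ(q2, 1) = (q2, 1, L) → [q2]1111101□
Step 15: δ(q2, 1) = (q2, 1, L) → [q2]□1111101□
Step 16: δ(q2, □) = (qA, □, R) → □[qA]1111101□

The machine reaches the accept state qA and halts.

Answer: Accept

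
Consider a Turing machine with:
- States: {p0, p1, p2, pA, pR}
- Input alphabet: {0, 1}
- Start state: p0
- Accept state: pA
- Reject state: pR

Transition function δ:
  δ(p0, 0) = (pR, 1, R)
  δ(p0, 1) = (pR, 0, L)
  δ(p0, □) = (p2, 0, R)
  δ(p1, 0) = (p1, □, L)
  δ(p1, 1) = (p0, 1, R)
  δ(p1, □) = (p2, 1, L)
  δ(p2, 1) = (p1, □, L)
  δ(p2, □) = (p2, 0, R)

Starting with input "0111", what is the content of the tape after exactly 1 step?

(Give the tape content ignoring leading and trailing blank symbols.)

Execution trace:
Initial: [p0]0111
Step 1: δ(p0, 0) = (pR, 1, R) → 1[pR]111

The machine reaches the reject state pR and halts.

After 1 step, the tape (ignoring leading/trailing blanks) is: 1111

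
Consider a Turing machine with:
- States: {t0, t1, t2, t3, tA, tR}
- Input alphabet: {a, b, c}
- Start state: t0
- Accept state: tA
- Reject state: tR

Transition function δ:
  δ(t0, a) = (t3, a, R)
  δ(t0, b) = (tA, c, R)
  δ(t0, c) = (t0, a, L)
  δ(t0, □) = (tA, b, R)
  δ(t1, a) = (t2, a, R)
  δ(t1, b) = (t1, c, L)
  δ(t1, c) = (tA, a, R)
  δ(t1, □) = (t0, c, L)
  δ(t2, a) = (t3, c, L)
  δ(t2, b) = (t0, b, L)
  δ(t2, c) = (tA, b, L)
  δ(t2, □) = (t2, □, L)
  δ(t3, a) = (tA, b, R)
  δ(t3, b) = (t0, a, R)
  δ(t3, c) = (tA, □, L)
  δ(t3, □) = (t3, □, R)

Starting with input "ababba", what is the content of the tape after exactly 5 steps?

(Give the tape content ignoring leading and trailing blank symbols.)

Execution trace:
Initial: [t0]ababba
Step 1: δ(t0, a) = (t3, a, R) → a[t3]babba
Step 2: δ(t3, b) = (t0, a, R) → aa[t0]abba
Step 3: δ(t0, a) = (t3, a, R) → aaa[t3]bba
Step 4: δ(t3, b) = (t0, a, R) → aaaa[t0]ba
Step 5: δ(t0, b) = (tA, c, R) → aaaac[tA]a

The machine reaches the accept state tA and halts.

After 5 steps, the tape (ignoring leading/trailing blanks) is: aaaaca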